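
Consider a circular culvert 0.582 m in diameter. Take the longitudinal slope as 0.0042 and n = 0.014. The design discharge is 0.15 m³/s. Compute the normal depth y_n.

Manning's equation rearranged: A R^(2/3) = nQ / (1·√S) = 0.014 × 0.15 / (√0.0042) = 0.0324.
At y = 0.343 m: A R^(2/3) = 0.0481 — too large.
At y = 0.214 m: A R^(2/3) = 0.02123 — too small.
At y = 0.27 m: A R^(2/3) = 0.03234 — ≈ 0.0324.

y_n = 0.27 m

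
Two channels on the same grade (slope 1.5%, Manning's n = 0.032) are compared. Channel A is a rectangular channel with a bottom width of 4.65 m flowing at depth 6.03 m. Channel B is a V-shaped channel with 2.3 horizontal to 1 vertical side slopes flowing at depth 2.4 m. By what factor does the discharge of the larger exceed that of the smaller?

2.8

Channel A: Flow area A = b·y = 4.65 × 6.03 = 28.04 m². Wetted perimeter P = b + 2y = 4.65 + 2×6.03 = 16.71 m. Hydraulic radius R = A/P = 28.04/16.71 = 1.678 m. Q_A = (1/0.032)·28.04·1.678^(2/3)·√0.015 = 151.5 m³/s.
Channel B: For a triangular section with side slope z = 2.3: A = zy² = 2.3×2.4² = 13.25 m²; P = 2y√(1+z²) = 2×2.4×2.508 = 12.04 m. Hydraulic radius R = A/P = 13.25/12.04 = 1.1 m. Q_B = (1/0.032)·13.25·1.1^(2/3)·√0.015 = 54.05 m³/s.
The larger discharge is 151.5 m³/s and the smaller is 54.05 m³/s; the ratio is 2.8.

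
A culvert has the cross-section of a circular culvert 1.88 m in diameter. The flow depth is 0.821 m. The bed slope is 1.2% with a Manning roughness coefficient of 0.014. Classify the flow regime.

For a circular section of diameter D = 1.88 m at depth y = 0.821 m, the central angle is θ = 2 arccos(1 − 2y/D) = 2.888 rad. Then A = (D²/8)(θ − sin θ) = 1.165 m² and P = Dθ/2 = 2.714 m.
Hydraulic radius R = A/P = 1.165/2.714 = 0.4291 m.
V = (1/n) R^(2/3) √S = (1/0.014) × 0.4291^(2/3) × √0.012 = 4.452 m/s. Hydraulic depth D_h = A/T = 1.165/1.865 = 0.6246 m.
Froude number Fr = V/√(g·D_h) = 4.452/√(9.81×0.6246) = 1.8, which is greater than 1, so the flow is supercritical.

supercritical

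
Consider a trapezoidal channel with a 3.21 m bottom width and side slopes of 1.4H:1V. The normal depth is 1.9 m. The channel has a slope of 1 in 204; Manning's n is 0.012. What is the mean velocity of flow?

V = 6.38 m/s

With bottom width b = 3.21 m and side slope z = 1.4: A = (b + zy)y = (3.21 + 1.4×1.9)×1.9 = 11.15 m²; P = b + 2y√(1+z²) = 3.21 + 2×1.9×1.72 = 9.748 m.
Hydraulic radius R = A/P = 11.15/9.748 = 1.144 m.
From Manning's equation, V = (1/n) R^(2/3) S^(1/2) = (1/0.012) × 1.144^(2/3) × 0.004902^(1/2) = 6.38 m/s.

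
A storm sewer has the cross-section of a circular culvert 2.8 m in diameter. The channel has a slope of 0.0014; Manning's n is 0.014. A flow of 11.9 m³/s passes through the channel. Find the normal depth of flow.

y_n = 2.11 m

Manning's equation rearranged: A R^(2/3) = nQ / (1·√S) = 0.014 × 11.9 / (√0.0014) = 4.453.
At y = 1.5 m: A R^(2/3) = 2.724 — short.
At y = 2.41 m: A R^(2/3) = 5.047 — over.
At y = 2.11 m: A R^(2/3) = 4.451 — matches.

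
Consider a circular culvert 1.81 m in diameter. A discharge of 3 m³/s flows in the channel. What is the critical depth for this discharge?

At critical depth, Q² T / (g A³) = 1, i.e. A³/T = Q²/g = 3²/9.81 = 0.9174.
At y = 0.661 m: A³/T = 0.3527 — too small.
At y = 0.929 m: A³/T = 1.3 — too large.
At y = 0.848 m: A³/T = 0.9175 — ≈ 0.9174.

y_c = 0.848 m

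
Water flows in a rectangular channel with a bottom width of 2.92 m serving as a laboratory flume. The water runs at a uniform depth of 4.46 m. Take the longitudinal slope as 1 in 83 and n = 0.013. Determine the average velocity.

Flow area A = b·y = 2.92 × 4.46 = 13.02 m². Wetted perimeter P = b + 2y = 2.92 + 2×4.46 = 11.84 m.
Hydraulic radius R = A/P = 13.02/11.84 = 1.1 m.
From Manning's equation, V = (1/n) R^(2/3) S^(1/2) = (1/0.013) × 1.1^(2/3) × 0.01205^(1/2) = 9 m/s.

V = 9 m/s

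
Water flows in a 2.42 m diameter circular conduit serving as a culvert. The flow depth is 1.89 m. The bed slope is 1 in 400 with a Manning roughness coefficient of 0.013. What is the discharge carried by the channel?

For a circular section of diameter D = 2.42 m at depth y = 1.89 m, the central angle is θ = 2 arccos(1 − 2y/D) = 4.335 rad. Then A = (D²/8)(θ − sin θ) = 3.854 m² and P = Dθ/2 = 5.246 m.
Hydraulic radius R = A/P = 3.854/5.246 = 0.7347 m.
Manning's equation: Q = (1/n) A R^(2/3) S^(1/2) = (1/0.013) × 3.854 × 0.7347^(2/3) × 0.0025^(1/2) = 12.1 m³/s.

Q = 12.1 m³/s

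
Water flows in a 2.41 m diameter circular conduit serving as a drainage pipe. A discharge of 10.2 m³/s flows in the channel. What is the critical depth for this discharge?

At critical depth, Q² T / (g A³) = 1, i.e. A³/T = Q²/g = 10.2²/9.81 = 10.61.
At y = 1.17 m: A³/T = 4.399 — short.
At y = 1.8 m: A³/T = 23.28 — over.
At y = 1.47 m: A³/T = 10.53 — close enough.

y_c = 1.47 m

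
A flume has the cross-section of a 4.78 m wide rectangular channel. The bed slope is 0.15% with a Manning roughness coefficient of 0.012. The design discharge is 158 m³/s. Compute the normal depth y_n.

y_n = 6.97 m

Manning's equation rearranged: A R^(2/3) = nQ / (1·√S) = 0.012 × 158 / (√0.0015) = 48.95.
Trying y = 6.18 m: A R^(2/3) = 42.46 — low.
Trying y = 8.71 m: A R^(2/3) = 63.32 — high.
Trying y = 6.97 m: A R^(2/3) = 48.93 — matches.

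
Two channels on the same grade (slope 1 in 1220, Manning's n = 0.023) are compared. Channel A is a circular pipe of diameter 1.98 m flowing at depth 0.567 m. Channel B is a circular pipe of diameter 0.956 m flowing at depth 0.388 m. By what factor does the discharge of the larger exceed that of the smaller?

Channel A: For a circular section of diameter D = 1.98 m at depth y = 0.567 m, the central angle is θ = 2 arccos(1 − 2y/D) = 2.259 rad. Then A = (D²/8)(θ − sin θ) = 0.7282 m² and P = Dθ/2 = 2.236 m. Hydraulic radius R = A/P = 0.7282/2.236 = 0.3257 m. Q_A = (1/0.023)·0.7282·0.3257^(2/3)·√0.0008197 = 0.4291 m³/s.
Channel B: For a circular section of diameter D = 0.956 m at depth y = 0.388 m, the central angle is θ = 2 arccos(1 − 2y/D) = 2.763 rad. Then A = (D²/8)(θ − sin θ) = 0.2734 m² and P = Dθ/2 = 1.321 m. Hydraulic radius R = A/P = 0.2734/1.321 = 0.207 m. Q_B = (1/0.023)·0.2734·0.207^(2/3)·√0.0008197 = 0.1191 m³/s.
The larger discharge is 0.4291 m³/s and the smaller is 0.1191 m³/s; the ratio is 3.6.

3.6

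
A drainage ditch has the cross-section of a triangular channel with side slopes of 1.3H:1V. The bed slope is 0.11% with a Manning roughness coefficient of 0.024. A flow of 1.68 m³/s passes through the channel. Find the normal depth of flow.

y_n = 1.23 m

Manning's equation rearranged: A R^(2/3) = nQ / (1·√S) = 0.024 × 1.68 / (√0.0011) = 1.216.
Try y = 1.39 m: A R^(2/3) = 1.688 — high.
Try y = 0.876 m: A R^(2/3) = 0.4928 — low.
Try y = 1.23 m: A R^(2/3) = 1.218 — matches.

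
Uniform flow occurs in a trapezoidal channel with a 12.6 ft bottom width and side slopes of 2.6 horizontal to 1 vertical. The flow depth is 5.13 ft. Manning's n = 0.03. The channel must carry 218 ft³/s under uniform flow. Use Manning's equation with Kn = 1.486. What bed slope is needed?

With bottom width b = 12.6 ft and side slope z = 2.6: A = (b + zy)y = (12.6 + 2.6×5.13)×5.13 = 133.1 ft²; P = b + 2y√(1+z²) = 12.6 + 2×5.13×2.786 = 41.18 ft.
Hydraulic radius R = A/P = 133.1/41.18 = 3.231 ft.
From Manning's equation, S = [nQ / (1.486 A R^(2/3))]² = [0.03 × 218 / (1.486 × 133.1 × 3.231^(2/3))]² = 0.000229.

S = 0.000229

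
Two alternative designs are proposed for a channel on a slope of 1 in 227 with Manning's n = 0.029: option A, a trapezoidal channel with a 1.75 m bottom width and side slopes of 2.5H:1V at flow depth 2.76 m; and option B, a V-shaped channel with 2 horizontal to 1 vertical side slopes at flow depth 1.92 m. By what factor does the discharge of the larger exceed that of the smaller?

Channel A: With bottom width b = 1.75 m and side slope z = 2.5: A = (b + zy)y = (1.75 + 2.5×2.76)×2.76 = 23.87 m²; P = b + 2y√(1+z²) = 1.75 + 2×2.76×2.693 = 16.61 m. Hydraulic radius R = A/P = 23.87/16.61 = 1.437 m. Q_A = (1/0.029)·23.87·1.437^(2/3)·√0.004405 = 69.58 m³/s.
Channel B: For a triangular section with side slope z = 2: A = zy² = 2×1.92² = 7.373 m²; P = 2y√(1+z²) = 2×1.92×2.236 = 8.587 m. Hydraulic radius R = A/P = 7.373/8.587 = 0.8587 m. Q_B = (1/0.029)·7.373·0.8587^(2/3)·√0.004405 = 15.24 m³/s.
The larger discharge is 69.58 m³/s and the smaller is 15.24 m³/s; the ratio is 4.56.

4.56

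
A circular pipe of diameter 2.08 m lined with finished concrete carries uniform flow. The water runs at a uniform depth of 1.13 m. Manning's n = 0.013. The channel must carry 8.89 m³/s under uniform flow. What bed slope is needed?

For a circular section of diameter D = 2.08 m at depth y = 1.13 m, the central angle is θ = 2 arccos(1 − 2y/D) = 3.315 rad. Then A = (D²/8)(θ − sin θ) = 1.886 m² and P = Dθ/2 = 3.447 m.
Hydraulic radius R = A/P = 1.886/3.447 = 0.547 m.
From Manning's equation, S = [nQ / (1 A R^(2/3))]² = [0.013 × 8.89 / (1 × 1.886 × 0.547^(2/3))]² = 0.00839.

S = 0.00839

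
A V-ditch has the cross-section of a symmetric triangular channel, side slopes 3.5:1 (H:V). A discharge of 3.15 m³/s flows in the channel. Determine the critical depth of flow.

At critical depth, Q² T / (g A³) = 1, i.e. A³/T = Q²/g = 3.15²/9.81 = 1.011.
At y = 0.574 m: A³/T = 0.3817 — low.
At y = 0.698 m: A³/T = 1.015 — close enough.

y_c = 0.698 m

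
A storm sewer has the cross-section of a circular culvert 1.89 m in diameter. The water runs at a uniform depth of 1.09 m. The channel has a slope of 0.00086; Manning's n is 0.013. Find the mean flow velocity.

For a circular section of diameter D = 1.89 m at depth y = 1.09 m, the central angle is θ = 2 arccos(1 − 2y/D) = 3.45 rad. Then A = (D²/8)(θ − sin θ) = 1.676 m² and P = Dθ/2 = 3.26 m.
Hydraulic radius R = A/P = 1.676/3.26 = 0.514 m.
From Manning's equation, V = (1/n) R^(2/3) S^(1/2) = (1/0.013) × 0.514^(2/3) × 0.00086^(1/2) = 1.45 m/s.

V = 1.45 m/s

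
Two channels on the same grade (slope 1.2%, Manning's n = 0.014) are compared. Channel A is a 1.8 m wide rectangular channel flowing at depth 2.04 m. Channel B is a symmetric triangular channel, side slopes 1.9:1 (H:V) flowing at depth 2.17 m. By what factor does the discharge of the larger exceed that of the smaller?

3.25

Channel A: Flow area A = b·y = 1.8 × 2.04 = 3.672 m². Wetted perimeter P = b + 2y = 1.8 + 2×2.04 = 5.88 m. Hydraulic radius R = A/P = 3.672/5.88 = 0.6245 m. Q_A = (1/0.014)·3.672·0.6245^(2/3)·√0.012 = 20.99 m³/s.
Channel B: For a triangular section with side slope z = 1.9: A = zy² = 1.9×2.17² = 8.947 m²; P = 2y√(1+z²) = 2×2.17×2.147 = 9.318 m. Hydraulic radius R = A/P = 8.947/9.318 = 0.9601 m. Q_B = (1/0.014)·8.947·0.9601^(2/3)·√0.012 = 68.13 m³/s.
The larger discharge is 68.13 m³/s and the smaller is 20.99 m³/s; the ratio is 3.25.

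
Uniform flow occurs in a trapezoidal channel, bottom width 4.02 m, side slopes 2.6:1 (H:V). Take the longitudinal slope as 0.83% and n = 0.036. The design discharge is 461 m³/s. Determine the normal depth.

Manning's equation rearranged: A R^(2/3) = nQ / (1·√S) = 0.036 × 461 / (√0.0083) = 182.2.
Trying y = 6.36 m: A R^(2/3) = 290.6 — high.
Trying y = 4.46 m: A R^(2/3) = 125.3 — low.
Trying y = 5.23 m: A R^(2/3) = 182.1 — ≈ 182.2.

y_n = 5.23 m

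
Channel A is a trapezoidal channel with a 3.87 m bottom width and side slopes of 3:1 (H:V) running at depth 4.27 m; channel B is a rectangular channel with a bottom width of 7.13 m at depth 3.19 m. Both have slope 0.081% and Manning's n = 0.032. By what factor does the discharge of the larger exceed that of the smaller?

Channel A: With bottom width b = 3.87 m and side slope z = 3: A = (b + zy)y = (3.87 + 3×4.27)×4.27 = 71.22 m²; P = b + 2y√(1+z²) = 3.87 + 2×4.27×3.162 = 30.88 m. Hydraulic radius R = A/P = 71.22/30.88 = 2.307 m. Q_A = (1/0.032)·71.22·2.307^(2/3)·√0.00081 = 110.6 m³/s.
Channel B: Flow area A = b·y = 7.13 × 3.19 = 22.74 m². Wetted perimeter P = b + 2y = 7.13 + 2×3.19 = 13.51 m. Hydraulic radius R = A/P = 22.74/13.51 = 1.684 m. Q_B = (1/0.032)·22.74·1.684^(2/3)·√0.00081 = 28.63 m³/s.
The larger discharge is 110.6 m³/s and the smaller is 28.63 m³/s; the ratio is 3.86.

3.86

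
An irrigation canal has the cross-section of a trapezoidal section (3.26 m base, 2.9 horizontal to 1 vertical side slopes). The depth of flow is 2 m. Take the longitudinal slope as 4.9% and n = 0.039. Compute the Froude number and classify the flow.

With bottom width b = 3.26 m and side slope z = 2.9: A = (b + zy)y = (3.26 + 2.9×2)×2 = 18.12 m²; P = b + 2y√(1+z²) = 3.26 + 2×2×3.068 = 15.53 m.
Hydraulic radius R = A/P = 18.12/15.53 = 1.167 m.
V = (1/n) R^(2/3) √S = (1/0.039) × 1.167^(2/3) × √0.049 = 6.291 m/s. Hydraulic depth D_h = A/T = 18.12/14.86 = 1.219 m.
Froude number Fr = V/√(g·D_h) = 6.291/√(9.81×1.219) = 1.82, which is greater than 1, so the flow is supercritical.

supercritical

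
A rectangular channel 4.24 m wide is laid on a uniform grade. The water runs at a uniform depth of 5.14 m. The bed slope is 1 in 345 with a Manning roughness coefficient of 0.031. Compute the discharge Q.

Flow area A = b·y = 4.24 × 5.14 = 21.79 m². Wetted perimeter P = b + 2y = 4.24 + 2×5.14 = 14.52 m.
Hydraulic radius R = A/P = 21.79/14.52 = 1.501 m.
Manning's equation: Q = (1/n) A R^(2/3) S^(1/2) = (1/0.031) × 21.79 × 1.501^(2/3) × 0.002899^(1/2) = 49.6 m³/s.

Q = 49.6 m³/s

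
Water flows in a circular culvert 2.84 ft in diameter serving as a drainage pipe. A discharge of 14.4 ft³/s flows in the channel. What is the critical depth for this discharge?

y_c = 1.23 ft

At critical depth, Q² T / (g A³) = 1, i.e. A³/T = Q²/g = 14.4²/32.2 = 6.44.
At y = 1.45 ft: A³/T = 12.12 — too large.
At y = 1.23 ft: A³/T = 6.459 — ≈ 6.44.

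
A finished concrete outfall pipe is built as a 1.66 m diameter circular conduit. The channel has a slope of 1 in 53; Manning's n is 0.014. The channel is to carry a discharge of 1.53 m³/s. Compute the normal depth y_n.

Manning's equation rearranged: A R^(2/3) = nQ / (1·√S) = 0.014 × 1.53 / (√0.01887) = 0.1559.
Try y = 0.358 m: A R^(2/3) = 0.1228 — short.
Try y = 0.403 m: A R^(2/3) = 0.1556 — matches.

y_n = 0.403 m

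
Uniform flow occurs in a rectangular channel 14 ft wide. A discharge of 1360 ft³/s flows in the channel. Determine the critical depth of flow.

y_c = 6.64 ft

For a rectangular channel, critical depth y_c = (q²/g)^(1/3) where q = Q/b = 1360/14 = 97.14 ft²/s.
So y_c = (97.14²/32.2)^(1/3) = 6.64 ft.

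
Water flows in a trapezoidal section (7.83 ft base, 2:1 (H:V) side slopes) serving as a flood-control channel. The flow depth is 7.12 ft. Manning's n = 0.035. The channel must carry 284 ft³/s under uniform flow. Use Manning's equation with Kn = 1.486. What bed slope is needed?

With bottom width b = 7.83 ft and side slope z = 2: A = (b + zy)y = (7.83 + 2×7.12)×7.12 = 157.1 ft²; P = b + 2y√(1+z²) = 7.83 + 2×7.12×2.236 = 39.67 ft.
Hydraulic radius R = A/P = 157.1/39.67 = 3.961 ft.
From Manning's equation, S = [nQ / (1.486 A R^(2/3))]² = [0.035 × 284 / (1.486 × 157.1 × 3.961^(2/3))]² = 0.000289.

S = 0.000289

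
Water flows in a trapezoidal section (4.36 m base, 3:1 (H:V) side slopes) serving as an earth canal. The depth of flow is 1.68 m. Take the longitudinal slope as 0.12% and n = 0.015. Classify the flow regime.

subcritical

With bottom width b = 4.36 m and side slope z = 3: A = (b + zy)y = (4.36 + 3×1.68)×1.68 = 15.79 m²; P = b + 2y√(1+z²) = 4.36 + 2×1.68×3.162 = 14.99 m.
Hydraulic radius R = A/P = 15.79/14.99 = 1.054 m.
V = (1/n) R^(2/3) √S = (1/0.015) × 1.054^(2/3) × √0.0012 = 2.392 m/s. Hydraulic depth D_h = A/T = 15.79/14.44 = 1.094 m.
Froude number Fr = V/√(g·D_h) = 2.392/√(9.81×1.094) = 0.73, which is less than 1, so the flow is subcritical.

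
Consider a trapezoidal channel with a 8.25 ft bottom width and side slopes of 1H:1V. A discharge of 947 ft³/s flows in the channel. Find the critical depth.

y_c = 5.83 ft

At critical depth, Q² T / (g A³) = 1, i.e. A³/T = Q²/g = 947²/32.2 = 27850.
Trying y = 4.77 ft: A³/T = 13470 — too small.
Trying y = 6.43 ft: A³/T = 39840 — too large.
Trying y = 5.83 ft: A³/T = 27780 — ≈ 27850.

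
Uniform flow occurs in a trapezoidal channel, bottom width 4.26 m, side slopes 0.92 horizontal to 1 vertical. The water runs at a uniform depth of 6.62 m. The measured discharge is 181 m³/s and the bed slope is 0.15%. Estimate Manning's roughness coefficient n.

n = 0.031

With bottom width b = 4.26 m and side slope z = 0.92: A = (b + zy)y = (4.26 + 0.92×6.62)×6.62 = 68.52 m²; P = b + 2y√(1+z²) = 4.26 + 2×6.62×1.359 = 22.25 m.
Hydraulic radius R = A/P = 68.52/22.25 = 3.079 m.
Rearranging Manning's equation: n = (1/Q) A R^(2/3) S^(1/2) = (1/181) × 68.52 × 3.079^(2/3) × √0.0015 = 0.031.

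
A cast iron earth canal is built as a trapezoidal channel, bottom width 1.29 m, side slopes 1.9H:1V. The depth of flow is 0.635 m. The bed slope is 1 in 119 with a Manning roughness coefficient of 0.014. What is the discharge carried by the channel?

With bottom width b = 1.29 m and side slope z = 1.9: A = (b + zy)y = (1.29 + 1.9×0.635)×0.635 = 1.585 m²; P = b + 2y√(1+z²) = 1.29 + 2×0.635×2.147 = 4.017 m.
Hydraulic radius R = A/P = 1.585/4.017 = 0.3947 m.
Manning's equation: Q = (1/n) A R^(2/3) S^(1/2) = (1/0.014) × 1.585 × 0.3947^(2/3) × 0.008403^(1/2) = 5.58 m³/s.

Q = 5.58 m³/s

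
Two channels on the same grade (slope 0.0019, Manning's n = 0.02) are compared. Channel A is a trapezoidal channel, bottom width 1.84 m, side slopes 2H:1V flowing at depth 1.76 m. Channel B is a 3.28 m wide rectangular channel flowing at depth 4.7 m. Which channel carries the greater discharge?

channel B

Channel A: With bottom width b = 1.84 m and side slope z = 2: A = (b + zy)y = (1.84 + 2×1.76)×1.76 = 9.434 m²; P = b + 2y√(1+z²) = 1.84 + 2×1.76×2.236 = 9.711 m. Hydraulic radius R = A/P = 9.434/9.711 = 0.9714 m. Q_A = (1/0.02)·9.434·0.9714^(2/3)·√0.0019 = 20.17 m³/s.
Channel B: Flow area A = b·y = 3.28 × 4.7 = 15.42 m². Wetted perimeter P = b + 2y = 3.28 + 2×4.7 = 12.68 m. Hydraulic radius R = A/P = 15.42/12.68 = 1.216 m. Q_B = (1/0.02)·15.42·1.216^(2/3)·√0.0019 = 38.27 m³/s.
Q_A = 20.17 m³/s vs Q_B = 38.27 m³/s, so channel B carries more.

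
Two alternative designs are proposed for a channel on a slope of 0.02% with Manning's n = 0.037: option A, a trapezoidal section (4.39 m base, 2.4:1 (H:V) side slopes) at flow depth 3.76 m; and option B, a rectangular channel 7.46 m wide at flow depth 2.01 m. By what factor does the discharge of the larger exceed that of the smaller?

Channel A: With bottom width b = 4.39 m and side slope z = 2.4: A = (b + zy)y = (4.39 + 2.4×3.76)×3.76 = 50.44 m²; P = b + 2y√(1+z²) = 4.39 + 2×3.76×2.6 = 23.94 m. Hydraulic radius R = A/P = 50.44/23.94 = 2.107 m. Q_A = (1/0.037)·50.44·2.107^(2/3)·√0.0002 = 31.68 m³/s.
Channel B: Flow area A = b·y = 7.46 × 2.01 = 14.99 m². Wetted perimeter P = b + 2y = 7.46 + 2×2.01 = 11.48 m. Hydraulic radius R = A/P = 14.99/11.48 = 1.306 m. Q_B = (1/0.037)·14.99·1.306^(2/3)·√0.0002 = 6.848 m³/s.
The larger discharge is 31.68 m³/s and the smaller is 6.848 m³/s; the ratio is 4.63.

4.63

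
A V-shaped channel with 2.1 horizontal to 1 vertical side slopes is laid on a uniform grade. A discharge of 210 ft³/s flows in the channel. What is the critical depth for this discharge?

y_c = 3.62 ft

At critical depth, Q² T / (g A³) = 1, i.e. A³/T = Q²/g = 210²/32.2 = 1370.
At y = 3.18 ft: A³/T = 717 — short.
At y = 3.62 ft: A³/T = 1371 — ≈ 1370.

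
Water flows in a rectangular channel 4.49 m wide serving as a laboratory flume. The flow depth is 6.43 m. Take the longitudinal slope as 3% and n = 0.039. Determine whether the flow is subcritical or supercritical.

Flow area A = b·y = 4.49 × 6.43 = 28.87 m². Wetted perimeter P = b + 2y = 4.49 + 2×6.43 = 17.35 m.
Hydraulic radius R = A/P = 28.87/17.35 = 1.664 m.
V = (1/n) R^(2/3) √S = (1/0.039) × 1.664^(2/3) × √0.03 = 6.236 m/s. Hydraulic depth D_h = A/T = 28.87/4.49 = 6.43 m.
Froude number Fr = V/√(g·D_h) = 6.236/√(9.81×6.43) = 0.785, which is less than 1, so the flow is subcritical.

subcritical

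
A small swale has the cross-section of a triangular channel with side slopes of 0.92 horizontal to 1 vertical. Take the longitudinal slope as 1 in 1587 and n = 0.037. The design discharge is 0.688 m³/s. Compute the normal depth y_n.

Manning's equation rearranged: A R^(2/3) = nQ / (1·√S) = 0.037 × 0.688 / (√0.0006301) = 1.014.
At y = 1.47 m: A R^(2/3) = 1.248 — high.
At y = 1.13 m: A R^(2/3) = 0.6191 — low.
At y = 1.36 m: A R^(2/3) = 1.015 — ≈ 1.014.

y_n = 1.36 m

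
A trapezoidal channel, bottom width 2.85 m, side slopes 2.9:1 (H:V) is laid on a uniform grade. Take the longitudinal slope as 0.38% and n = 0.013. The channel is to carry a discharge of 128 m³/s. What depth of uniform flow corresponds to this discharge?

y_n = 2.34 m

Manning's equation rearranged: A R^(2/3) = nQ / (1·√S) = 0.013 × 128 / (√0.0038) = 26.99.
Try y = 1.8 m: A R^(2/3) = 14.96 — too small.
Try y = 2.67 m: A R^(2/3) = 36.58 — too large.
Try y = 2.34 m: A R^(2/3) = 27 — ≈ 26.99.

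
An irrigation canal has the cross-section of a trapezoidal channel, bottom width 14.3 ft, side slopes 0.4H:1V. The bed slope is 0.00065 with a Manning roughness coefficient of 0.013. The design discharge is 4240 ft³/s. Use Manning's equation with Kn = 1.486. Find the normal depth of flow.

Manning's equation rearranged: A R^(2/3) = nQ / (1.486·√S) = 0.013 × 4240 / (1.486 × √0.00065) = 1455.
At y = 15.3 ft: A R^(2/3) = 1101 — low.
At y = 20.5 ft: A R^(2/3) = 1828 — high.
At y = 18 ft: A R^(2/3) = 1455 — close enough.

y_n = 18 ft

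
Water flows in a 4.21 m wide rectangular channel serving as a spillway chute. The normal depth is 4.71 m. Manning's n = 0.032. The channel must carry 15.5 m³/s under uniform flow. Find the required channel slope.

S = 0.00038

Flow area A = b·y = 4.21 × 4.71 = 19.83 m². Wetted perimeter P = b + 2y = 4.21 + 2×4.71 = 13.63 m.
Hydraulic radius R = A/P = 19.83/13.63 = 1.455 m.
From Manning's equation, S = [nQ / (1 A R^(2/3))]² = [0.032 × 15.5 / (1 × 19.83 × 1.455^(2/3))]² = 0.00038.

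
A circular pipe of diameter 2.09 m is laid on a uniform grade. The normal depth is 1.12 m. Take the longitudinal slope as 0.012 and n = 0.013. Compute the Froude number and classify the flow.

supercritical

For a circular section of diameter D = 2.09 m at depth y = 1.12 m, the central angle is θ = 2 arccos(1 − 2y/D) = 3.285 rad. Then A = (D²/8)(θ − sin θ) = 1.872 m² and P = Dθ/2 = 3.433 m.
Hydraulic radius R = A/P = 1.872/3.433 = 0.5453 m.
V = (1/n) R^(2/3) √S = (1/0.013) × 0.5453^(2/3) × √0.012 = 5.624 m/s. Hydraulic depth D_h = A/T = 1.872/2.085 = 0.898 m.
Froude number Fr = V/√(g·D_h) = 5.624/√(9.81×0.898) = 1.89, which is greater than 1, so the flow is supercritical.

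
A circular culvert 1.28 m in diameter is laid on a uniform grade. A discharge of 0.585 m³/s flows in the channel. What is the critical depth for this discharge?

y_c = 0.402 m

At critical depth, Q² T / (g A³) = 1, i.e. A³/T = Q²/g = 0.585²/9.81 = 0.03489.
Try y = 0.444 m: A³/T = 0.05116 — over.
Try y = 0.341 m: A³/T = 0.0184 — short.
Try y = 0.402 m: A³/T = 0.03484 — matches.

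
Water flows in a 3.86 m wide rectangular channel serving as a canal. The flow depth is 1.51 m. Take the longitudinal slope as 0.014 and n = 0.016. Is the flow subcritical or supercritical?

supercritical

Flow area A = b·y = 3.86 × 1.51 = 5.829 m². Wetted perimeter P = b + 2y = 3.86 + 2×1.51 = 6.88 m.
Hydraulic radius R = A/P = 5.829/6.88 = 0.8472 m.
V = (1/n) R^(2/3) √S = (1/0.016) × 0.8472^(2/3) × √0.014 = 6.621 m/s. Hydraulic depth D_h = A/T = 5.829/3.86 = 1.51 m.
Froude number Fr = V/√(g·D_h) = 6.621/√(9.81×1.51) = 1.72, which is greater than 1, so the flow is supercritical.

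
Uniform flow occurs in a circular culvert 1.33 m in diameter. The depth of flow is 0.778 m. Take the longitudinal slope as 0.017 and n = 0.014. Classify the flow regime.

supercritical

For a circular section of diameter D = 1.33 m at depth y = 0.778 m, the central angle is θ = 2 arccos(1 − 2y/D) = 3.483 rad. Then A = (D²/8)(θ − sin θ) = 0.8442 m² and P = Dθ/2 = 2.316 m.
Hydraulic radius R = A/P = 0.8442/2.316 = 0.3645 m.
V = (1/n) R^(2/3) √S = (1/0.014) × 0.3645^(2/3) × √0.017 = 4.752 m/s. Hydraulic depth D_h = A/T = 0.8442/1.311 = 0.6441 m.
Froude number Fr = V/√(g·D_h) = 4.752/√(9.81×0.6441) = 1.89, which is greater than 1, so the flow is supercritical.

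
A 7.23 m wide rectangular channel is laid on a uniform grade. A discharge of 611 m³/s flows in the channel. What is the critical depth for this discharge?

y_c = 9 m

For a rectangular channel, critical depth y_c = (q²/g)^(1/3) where q = Q/b = 611/7.23 = 84.51 m²/s.
So y_c = (84.51²/9.81)^(1/3) = 9 m.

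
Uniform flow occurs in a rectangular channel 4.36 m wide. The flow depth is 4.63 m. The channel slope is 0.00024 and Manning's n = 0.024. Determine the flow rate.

Q = 16.9 m³/s

Flow area A = b·y = 4.36 × 4.63 = 20.19 m². Wetted perimeter P = b + 2y = 4.36 + 2×4.63 = 13.62 m.
Hydraulic radius R = A/P = 20.19/13.62 = 1.482 m.
Manning's equation: Q = (1/n) A R^(2/3) S^(1/2) = (1/0.024) × 20.19 × 1.482^(2/3) × 0.00024^(1/2) = 16.9 m³/s.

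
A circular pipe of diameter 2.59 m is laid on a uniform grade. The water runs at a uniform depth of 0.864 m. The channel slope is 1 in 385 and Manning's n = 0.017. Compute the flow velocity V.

V = 1.84 m/s

For a circular section of diameter D = 2.59 m at depth y = 0.864 m, the central angle is θ = 2 arccos(1 − 2y/D) = 2.463 rad. Then A = (D²/8)(θ − sin θ) = 1.539 m² and P = Dθ/2 = 3.19 m.
Hydraulic radius R = A/P = 1.539/3.19 = 0.4825 m.
From Manning's equation, V = (1/n) R^(2/3) S^(1/2) = (1/0.017) × 0.4825^(2/3) × 0.002597^(1/2) = 1.84 m/s.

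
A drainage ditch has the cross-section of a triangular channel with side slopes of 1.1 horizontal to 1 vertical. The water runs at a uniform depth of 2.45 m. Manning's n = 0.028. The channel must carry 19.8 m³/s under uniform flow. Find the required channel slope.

For a triangular section with side slope z = 1.1: A = zy² = 1.1×2.45² = 6.603 m²; P = 2y√(1+z²) = 2×2.45×1.487 = 7.284 m.
Hydraulic radius R = A/P = 6.603/7.284 = 0.9064 m.
From Manning's equation, S = [nQ / (1 A R^(2/3))]² = [0.028 × 19.8 / (1 × 6.603 × 0.9064^(2/3))]² = 0.00804.

S = 0.00804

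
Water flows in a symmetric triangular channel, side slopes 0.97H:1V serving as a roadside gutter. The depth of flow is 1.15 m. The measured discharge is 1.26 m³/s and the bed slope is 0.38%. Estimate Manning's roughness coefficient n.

For a triangular section with side slope z = 0.97: A = zy² = 0.97×1.15² = 1.283 m²; P = 2y√(1+z²) = 2×1.15×1.393 = 3.204 m.
Hydraulic radius R = A/P = 1.283/3.204 = 0.4003 m.
Rearranging Manning's equation: n = (1/Q) A R^(2/3) S^(1/2) = (1/1.26) × 1.283 × 0.4003^(2/3) × √0.0038 = 0.0341.

n = 0.0341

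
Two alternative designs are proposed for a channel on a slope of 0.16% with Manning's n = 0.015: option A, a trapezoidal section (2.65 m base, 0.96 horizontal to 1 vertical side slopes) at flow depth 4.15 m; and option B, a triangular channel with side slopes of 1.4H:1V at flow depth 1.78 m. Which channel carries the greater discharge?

Channel A: With bottom width b = 2.65 m and side slope z = 0.96: A = (b + zy)y = (2.65 + 0.96×4.15)×4.15 = 27.53 m²; P = b + 2y√(1+z²) = 2.65 + 2×4.15×1.386 = 14.16 m. Hydraulic radius R = A/P = 27.53/14.16 = 1.945 m. Q_A = (1/0.015)·27.53·1.945^(2/3)·√0.0016 = 114.4 m³/s.
Channel B: For a triangular section with side slope z = 1.4: A = zy² = 1.4×1.78² = 4.436 m²; P = 2y√(1+z²) = 2×1.78×1.72 = 6.125 m. Hydraulic radius R = A/P = 4.436/6.125 = 0.7242 m. Q_B = (1/0.015)·4.436·0.7242^(2/3)·√0.0016 = 9.539 m³/s.
Q_A = 114.4 m³/s vs Q_B = 9.539 m³/s, so channel A carries more.

channel A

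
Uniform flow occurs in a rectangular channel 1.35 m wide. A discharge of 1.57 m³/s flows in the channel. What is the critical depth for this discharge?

For a rectangular channel, critical depth y_c = (q²/g)^(1/3) where q = Q/b = 1.57/1.35 = 1.163 m²/s.
So y_c = (1.163²/9.81)^(1/3) = 0.517 m.

y_c = 0.517 m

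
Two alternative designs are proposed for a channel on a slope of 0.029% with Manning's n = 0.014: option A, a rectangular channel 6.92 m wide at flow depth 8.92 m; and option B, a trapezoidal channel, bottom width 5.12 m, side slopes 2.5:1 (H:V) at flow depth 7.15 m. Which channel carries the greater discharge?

Channel A: Flow area A = b·y = 6.92 × 8.92 = 61.73 m². Wetted perimeter P = b + 2y = 6.92 + 2×8.92 = 24.76 m. Hydraulic radius R = A/P = 61.73/24.76 = 2.493 m. Q_A = (1/0.014)·61.73·2.493^(2/3)·√0.00029 = 138 m³/s.
Channel B: With bottom width b = 5.12 m and side slope z = 2.5: A = (b + zy)y = (5.12 + 2.5×7.15)×7.15 = 164.4 m²; P = b + 2y√(1+z²) = 5.12 + 2×7.15×2.693 = 43.62 m. Hydraulic radius R = A/P = 164.4/43.62 = 3.769 m. Q_B = (1/0.014)·164.4·3.769^(2/3)·√0.00029 = 484.3 m³/s.
Q_A = 138 m³/s vs Q_B = 484.3 m³/s, so channel B carries more.

channel B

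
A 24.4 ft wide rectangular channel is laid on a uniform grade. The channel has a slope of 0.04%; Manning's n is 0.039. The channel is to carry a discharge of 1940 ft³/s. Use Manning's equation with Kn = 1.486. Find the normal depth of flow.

Manning's equation rearranged: A R^(2/3) = nQ / (1.486·√S) = 0.039 × 1940 / (1.486 × √0.0004) = 2546.
Trying y = 31 ft: A R^(2/3) = 3213 — high.
Trying y = 22.6 ft: A R^(2/3) = 2192 — low.
Trying y = 25.5 ft: A R^(2/3) = 2541 — ≈ 2546.

y_n = 25.5 ft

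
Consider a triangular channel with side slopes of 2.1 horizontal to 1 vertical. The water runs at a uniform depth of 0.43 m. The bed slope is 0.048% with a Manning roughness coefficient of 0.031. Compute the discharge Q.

For a triangular section with side slope z = 2.1: A = zy² = 2.1×0.43² = 0.3883 m²; P = 2y√(1+z²) = 2×0.43×2.326 = 2 m.
Hydraulic radius R = A/P = 0.3883/2 = 0.1941 m.
Manning's equation: Q = (1/n) A R^(2/3) S^(1/2) = (1/0.031) × 0.3883 × 0.1941^(2/3) × 0.00048^(1/2) = 0.092 m³/s.

Q = 0.092 m³/s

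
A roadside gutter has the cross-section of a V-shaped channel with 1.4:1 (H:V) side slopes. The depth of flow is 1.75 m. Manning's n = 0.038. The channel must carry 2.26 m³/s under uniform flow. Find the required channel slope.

For a triangular section with side slope z = 1.4: A = zy² = 1.4×1.75² = 4.287 m²; P = 2y√(1+z²) = 2×1.75×1.72 = 6.022 m.
Hydraulic radius R = A/P = 4.287/6.022 = 0.712 m.
From Manning's equation, S = [nQ / (1 A R^(2/3))]² = [0.038 × 2.26 / (1 × 4.287 × 0.712^(2/3))]² = 0.000631.

S = 0.000631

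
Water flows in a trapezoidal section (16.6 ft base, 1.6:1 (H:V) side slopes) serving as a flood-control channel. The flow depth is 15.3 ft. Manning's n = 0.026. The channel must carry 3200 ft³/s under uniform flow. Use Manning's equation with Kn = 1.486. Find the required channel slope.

With bottom width b = 16.6 ft and side slope z = 1.6: A = (b + zy)y = (16.6 + 1.6×15.3)×15.3 = 628.5 ft²; P = b + 2y√(1+z²) = 16.6 + 2×15.3×1.887 = 74.34 ft.
Hydraulic radius R = A/P = 628.5/74.34 = 8.455 ft.
From Manning's equation, S = [nQ / (1.486 A R^(2/3))]² = [0.026 × 3200 / (1.486 × 628.5 × 8.455^(2/3))]² = 0.000461.

S = 0.000461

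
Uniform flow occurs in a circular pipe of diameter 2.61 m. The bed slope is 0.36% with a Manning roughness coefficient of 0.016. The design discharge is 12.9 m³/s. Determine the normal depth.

y_n = 1.86 m

Manning's equation rearranged: A R^(2/3) = nQ / (1·√S) = 0.016 × 12.9 / (√0.0036) = 3.44.
At y = 2.12 m: A R^(2/3) = 3.992 — over.
At y = 1.86 m: A R^(2/3) = 3.449 — close enough.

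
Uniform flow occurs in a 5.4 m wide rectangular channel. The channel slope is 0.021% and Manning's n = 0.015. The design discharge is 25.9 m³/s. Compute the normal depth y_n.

Manning's equation rearranged: A R^(2/3) = nQ / (1·√S) = 0.015 × 25.9 / (√0.00021) = 26.81.
At y = 3.28 m: A R^(2/3) = 23.01 — low.
At y = 3.69 m: A R^(2/3) = 26.79 — ≈ 26.81.

y_n = 3.69 m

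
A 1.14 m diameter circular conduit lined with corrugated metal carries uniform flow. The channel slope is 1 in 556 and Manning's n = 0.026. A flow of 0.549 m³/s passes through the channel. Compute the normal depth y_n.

Manning's equation rearranged: A R^(2/3) = nQ / (1·√S) = 0.026 × 0.549 / (√0.001799) = 0.3366.
Try y = 0.854 m: A R^(2/3) = 0.4025 — high.
Try y = 0.655 m: A R^(2/3) = 0.2776 — low.
Try y = 0.744 m: A R^(2/3) = 0.3363 — close enough.

y_n = 0.744 m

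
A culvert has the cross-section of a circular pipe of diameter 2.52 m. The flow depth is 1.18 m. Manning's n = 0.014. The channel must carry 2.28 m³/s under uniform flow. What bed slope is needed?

S = 0.00038

For a circular section of diameter D = 2.52 m at depth y = 1.18 m, the central angle is θ = 2 arccos(1 − 2y/D) = 3.015 rad. Then A = (D²/8)(θ − sin θ) = 2.292 m² and P = Dθ/2 = 3.798 m.
Hydraulic radius R = A/P = 2.292/3.798 = 0.6035 m.
From Manning's equation, S = [nQ / (1 A R^(2/3))]² = [0.014 × 2.28 / (1 × 2.292 × 0.6035^(2/3))]² = 0.00038.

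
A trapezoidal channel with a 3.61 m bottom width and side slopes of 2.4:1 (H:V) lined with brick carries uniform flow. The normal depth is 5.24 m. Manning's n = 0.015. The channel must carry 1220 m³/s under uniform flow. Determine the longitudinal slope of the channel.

With bottom width b = 3.61 m and side slope z = 2.4: A = (b + zy)y = (3.61 + 2.4×5.24)×5.24 = 84.81 m²; P = b + 2y√(1+z²) = 3.61 + 2×5.24×2.6 = 30.86 m.
Hydraulic radius R = A/P = 84.81/30.86 = 2.749 m.
From Manning's equation, S = [nQ / (1 A R^(2/3))]² = [0.015 × 1220 / (1 × 84.81 × 2.749^(2/3))]² = 0.0121.

S = 0.0121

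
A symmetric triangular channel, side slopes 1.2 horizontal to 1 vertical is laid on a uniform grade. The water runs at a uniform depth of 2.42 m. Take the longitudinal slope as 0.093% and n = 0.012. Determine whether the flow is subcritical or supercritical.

For a triangular section with side slope z = 1.2: A = zy² = 1.2×2.42² = 7.028 m²; P = 2y√(1+z²) = 2×2.42×1.562 = 7.56 m.
Hydraulic radius R = A/P = 7.028/7.56 = 0.9295 m.
V = (1/n) R^(2/3) √S = (1/0.012) × 0.9295^(2/3) × √0.00093 = 2.421 m/s. Hydraulic depth D_h = A/T = 7.028/5.808 = 1.21 m.
Froude number Fr = V/√(g·D_h) = 2.421/√(9.81×1.21) = 0.703, which is less than 1, so the flow is subcritical.

subcritical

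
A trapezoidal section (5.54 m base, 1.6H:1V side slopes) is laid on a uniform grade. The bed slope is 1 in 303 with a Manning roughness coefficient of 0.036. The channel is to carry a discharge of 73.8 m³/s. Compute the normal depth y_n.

Manning's equation rearranged: A R^(2/3) = nQ / (1·√S) = 0.036 × 73.8 / (√0.0033) = 46.25.
Try y = 2.47 m: A R^(2/3) = 31.77 — too small.
Try y = 3.8 m: A R^(2/3) = 75.17 — too large.
Try y = 2.99 m: A R^(2/3) = 46.27 — ≈ 46.25.

y_n = 2.99 m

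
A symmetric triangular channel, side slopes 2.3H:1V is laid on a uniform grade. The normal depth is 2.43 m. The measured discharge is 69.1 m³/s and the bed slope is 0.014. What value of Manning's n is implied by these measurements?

For a triangular section with side slope z = 2.3: A = zy² = 2.3×2.43² = 13.58 m²; P = 2y√(1+z²) = 2×2.43×2.508 = 12.19 m.
Hydraulic radius R = A/P = 13.58/12.19 = 1.114 m.
Rearranging Manning's equation: n = (1/Q) A R^(2/3) S^(1/2) = (1/69.1) × 13.58 × 1.114^(2/3) × √0.014 = 0.025.

n = 0.025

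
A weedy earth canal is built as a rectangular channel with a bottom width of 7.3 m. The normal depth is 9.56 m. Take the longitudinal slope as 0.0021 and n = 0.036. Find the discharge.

Q = 170 m³/s

Flow area A = b·y = 7.3 × 9.56 = 69.79 m². Wetted perimeter P = b + 2y = 7.3 + 2×9.56 = 26.42 m.
Hydraulic radius R = A/P = 69.79/26.42 = 2.641 m.
Manning's equation: Q = (1/n) A R^(2/3) S^(1/2) = (1/0.036) × 69.79 × 2.641^(2/3) × 0.0021^(1/2) = 170 m³/s.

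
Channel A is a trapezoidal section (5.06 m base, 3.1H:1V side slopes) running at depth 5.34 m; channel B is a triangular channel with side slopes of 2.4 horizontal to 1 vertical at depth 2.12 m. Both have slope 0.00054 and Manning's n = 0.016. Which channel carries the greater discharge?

Channel A: With bottom width b = 5.06 m and side slope z = 3.1: A = (b + zy)y = (5.06 + 3.1×5.34)×5.34 = 115.4 m²; P = b + 2y√(1+z²) = 5.06 + 2×5.34×3.257 = 39.85 m. Hydraulic radius R = A/P = 115.4/39.85 = 2.896 m. Q_A = (1/0.016)·115.4·2.896^(2/3)·√0.00054 = 340.6 m³/s.
Channel B: For a triangular section with side slope z = 2.4: A = zy² = 2.4×2.12² = 10.79 m²; P = 2y√(1+z²) = 2×2.12×2.6 = 11.02 m. Hydraulic radius R = A/P = 10.79/11.02 = 0.9785 m. Q_B = (1/0.016)·10.79·0.9785^(2/3)·√0.00054 = 15.44 m³/s.
Q_A = 340.6 m³/s vs Q_B = 15.44 m³/s, so channel A carries more.

channel A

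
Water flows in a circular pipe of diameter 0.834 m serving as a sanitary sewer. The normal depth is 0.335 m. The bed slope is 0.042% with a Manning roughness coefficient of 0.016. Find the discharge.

Q = 0.0835 m³/s

For a circular section of diameter D = 0.834 m at depth y = 0.335 m, the central angle is θ = 2 arccos(1 − 2y/D) = 2.746 rad. Then A = (D²/8)(θ − sin θ) = 0.2052 m² and P = Dθ/2 = 1.145 m.
Hydraulic radius R = A/P = 0.2052/1.145 = 0.1792 m.
Manning's equation: Q = (1/n) A R^(2/3) S^(1/2) = (1/0.016) × 0.2052 × 0.1792^(2/3) × 0.00042^(1/2) = 0.0835 m³/s.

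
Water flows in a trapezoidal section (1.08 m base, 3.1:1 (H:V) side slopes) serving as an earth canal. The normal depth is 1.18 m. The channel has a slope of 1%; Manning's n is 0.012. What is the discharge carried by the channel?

With bottom width b = 1.08 m and side slope z = 3.1: A = (b + zy)y = (1.08 + 3.1×1.18)×1.18 = 5.591 m²; P = b + 2y√(1+z²) = 1.08 + 2×1.18×3.257 = 8.767 m.
Hydraulic radius R = A/P = 5.591/8.767 = 0.6377 m.
Manning's equation: Q = (1/n) A R^(2/3) S^(1/2) = (1/0.012) × 5.591 × 0.6377^(2/3) × 0.01^(1/2) = 34.5 m³/s.

Q = 34.5 m³/s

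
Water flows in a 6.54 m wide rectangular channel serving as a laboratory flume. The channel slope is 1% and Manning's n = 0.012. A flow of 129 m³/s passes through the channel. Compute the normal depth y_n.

y_n = 2.04 m

Manning's equation rearranged: A R^(2/3) = nQ / (1·√S) = 0.012 × 129 / (√0.01) = 15.48.
At y = 1.74 m: A R^(2/3) = 12.39 — low.
At y = 2.45 m: A R^(2/3) = 20.06 — high.
At y = 2.04 m: A R^(2/3) = 15.53 — ≈ 15.48.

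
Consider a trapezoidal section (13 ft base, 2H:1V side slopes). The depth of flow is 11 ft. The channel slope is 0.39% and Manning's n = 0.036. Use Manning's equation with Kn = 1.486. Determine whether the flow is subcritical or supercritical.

subcritical

With bottom width b = 13 ft and side slope z = 2: A = (b + zy)y = (13 + 2×11)×11 = 385 ft²; P = b + 2y√(1+z²) = 13 + 2×11×2.236 = 62.19 ft.
Hydraulic radius R = A/P = 385/62.19 = 6.19 ft.
V = (1.486/n) R^(2/3) √S = (1.486/0.036) × 6.19^(2/3) × √0.0039 = 8.691 ft/s. Hydraulic depth D_h = A/T = 385/57 = 6.754 ft.
Froude number Fr = V/√(g·D_h) = 8.691/√(32.2×6.754) = 0.589, which is less than 1, so the flow is subcritical.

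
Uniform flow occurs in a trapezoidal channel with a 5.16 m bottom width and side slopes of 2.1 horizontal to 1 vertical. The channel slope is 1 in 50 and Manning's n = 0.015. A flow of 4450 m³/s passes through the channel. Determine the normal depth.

Manning's equation rearranged: A R^(2/3) = nQ / (1·√S) = 0.015 × 4450 / (√0.02) = 472.
At y = 5.84 m: A R^(2/3) = 218.6 — low.
At y = 8.14 m: A R^(2/3) = 472.3 — ≈ 472.

y_n = 8.14 m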